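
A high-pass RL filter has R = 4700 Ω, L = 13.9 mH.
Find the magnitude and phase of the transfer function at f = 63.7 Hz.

Step 1 — Angular frequency: ω = 2π·63.7 = 400.2 rad/s.
Step 2 — Transfer function: H(jω) = jωL/(R + jωL).
Step 3 — Numerator jωL = j·5.563; denominator R + jωL = 4700 + j5.563.
Step 4 — H = 1.401e-06 + j0.001184.
Step 5 — Magnitude: |H| = 0.001184 (-58.5 dB); phase: φ = 89.9°.

|H| = 0.001184 (-58.5 dB), φ = 89.9°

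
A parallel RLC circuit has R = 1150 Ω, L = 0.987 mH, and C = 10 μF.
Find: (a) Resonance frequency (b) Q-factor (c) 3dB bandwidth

Step 1 — Resonance: ω₀ = 1/√(LC) = 1/√(0.000987·1e-05) = 1.007e+04 rad/s.
Step 2 — f₀ = ω₀/(2π) = 1602 Hz.
Step 3 — Parallel Q: Q = R/(ω₀L) = 1150/(1.007e+04·0.000987) = 115.8.
Step 4 — Bandwidth: Δω = ω₀/Q = 86.96 rad/s; BW = Δω/(2π) = 13.84 Hz.

(a) f₀ = 1602 Hz  (b) Q = 115.8  (c) BW = 13.84 Hz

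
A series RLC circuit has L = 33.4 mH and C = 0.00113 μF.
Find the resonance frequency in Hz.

Step 1 — Resonance condition Im(Z)=0 gives ω₀ = 1/√(LC).
Step 2 — ω₀ = 1/√(0.0334·1.13e-09) = 1.628e+05 rad/s.
Step 3 — f₀ = ω₀/(2π) = 2.591e+04 Hz.

f₀ = 2.591e+04 Hz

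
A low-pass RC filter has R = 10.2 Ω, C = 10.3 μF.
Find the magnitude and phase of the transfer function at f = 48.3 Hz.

Step 1 — Angular frequency: ω = 2π·48.3 = 303.5 rad/s.
Step 2 — Transfer function: H(jω) = 1/(1 + jωRC).
Step 3 — Denominator: 1 + jωRC = 1 + j·303.5·10.2·1.03e-05 = 1 + j0.03188.
Step 4 — H = 0.999 - j0.03185.
Step 5 — Magnitude: |H| = 0.9995 (-0.0 dB); phase: φ = -1.8°.

|H| = 0.9995 (-0.0 dB), φ = -1.8°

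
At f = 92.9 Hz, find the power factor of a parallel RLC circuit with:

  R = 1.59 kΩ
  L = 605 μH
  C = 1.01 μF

Step 1 — Angular frequency: ω = 2π·f = 2π·92.9 = 583.7 rad/s.
Step 2 — Component impedances:
  R: Z = R = 1590 Ω
  L: Z = jωL = j·583.7·0.000605 = 0 + j0.3531 Ω
  C: Z = 1/(jωC) = -j/(ω·C) = 0 - j1696 Ω
Step 3 — Parallel combination: 1/Z_total = 1/R + 1/L + 1/C; Z_total = 7.847e-05 + j0.3532 Ω = 0.3532∠90.0° Ω.
Step 4 — Power factor: PF = cos(φ) = Re(Z)/|Z| = 7.8467e-05/0.35322 = 0.0002221.
Step 5 — Type: Im(Z) = 0.3532 ⇒ lagging (phase φ = 90.0°).

PF = 0.0002221 (lagging, φ = 90.0°)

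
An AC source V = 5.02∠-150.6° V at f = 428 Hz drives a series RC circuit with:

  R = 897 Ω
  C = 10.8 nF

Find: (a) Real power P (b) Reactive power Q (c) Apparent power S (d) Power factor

Step 1 — Angular frequency: ω = 2π·f = 2π·428 = 2689 rad/s.
Step 2 — Component impedances:
  R: Z = R = 897 Ω
  C: Z = 1/(jωC) = -j/(ω·C) = 0 - j3.443e+04 Ω
Step 3 — Series combination: Z_total = R + C = 897 - j3.443e+04 Ω = 3.444e+04∠-88.5° Ω.
Step 4 — Source phasor: V = 5.02∠-150.6° V = -4.373 - j2.464 V.
Step 5 — Current: I = V / Z = 6.822e-05 - j0.0001288 A = 0.0001457∠-62.1° A.
Step 6 — Complex power: S = V·I* = 1.905e-05 - j0.0007314 VA.
Step 7 — Real power: P = Re(S) = 1.905e-05 W.
Step 8 — Reactive power: Q = Im(S) = -0.0007314 VAR.
Step 9 — Apparent power: |S| = 0.0007317 VA.
Step 10 — Power factor: PF = P/|S| = 0.02604 (leading).

(a) P = 1.905e-05 W  (b) Q = -0.0007314 VAR  (c) S = 0.0007317 VA  (d) PF = 0.02604 (leading)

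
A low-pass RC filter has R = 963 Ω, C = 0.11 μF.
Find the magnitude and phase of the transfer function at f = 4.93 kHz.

Step 1 — Angular frequency: ω = 2π·4930 = 3.098e+04 rad/s.
Step 2 — Transfer function: H(jω) = 1/(1 + jωRC).
Step 3 — Denominator: 1 + jωRC = 1 + j·3.098e+04·963·1.1e-07 = 1 + j3.281.
Step 4 — H = 0.08498 - j0.2789.
Step 5 — Magnitude: |H| = 0.2915 (-10.7 dB); phase: φ = -73.1°.

|H| = 0.2915 (-10.7 dB), φ = -73.1°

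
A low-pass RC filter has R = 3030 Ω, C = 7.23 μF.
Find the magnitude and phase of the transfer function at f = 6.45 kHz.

Step 1 — Angular frequency: ω = 2π·6450 = 4.053e+04 rad/s.
Step 2 — Transfer function: H(jω) = 1/(1 + jωRC).
Step 3 — Denominator: 1 + jωRC = 1 + j·4.053e+04·3030·7.23e-06 = 1 + j887.8.
Step 4 — H = 1.269e-06 - j0.001126.
Step 5 — Magnitude: |H| = 0.001126 (-59.0 dB); phase: φ = -89.9°.

|H| = 0.001126 (-59.0 dB), φ = -89.9°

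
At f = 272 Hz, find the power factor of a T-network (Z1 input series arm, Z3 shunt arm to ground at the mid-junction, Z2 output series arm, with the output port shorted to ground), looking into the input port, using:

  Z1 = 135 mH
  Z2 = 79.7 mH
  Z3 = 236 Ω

Step 1 — Angular frequency: ω = 2π·f = 2π·272 = 1709 rad/s.
Step 2 — Component impedances:
  Z1: Z = jωL = j·1709·0.135 = 0 + j230.7 Ω
  Z2: Z = jωL = j·1709·0.0797 = 0 + j136.2 Ω
  Z3: Z = R = 236 Ω
Step 3 — With the output port shorted to ground, the output series arm Z2 runs from the junction to ground; the shunt arm Z3 also runs from the junction to ground. They appear in parallel: Z3 || Z2 = 58.97 + j102.2 Ω.
Step 4 — Series with input arm Z1: Z_in = Z1 + (Z3 || Z2) = 58.97 + j332.9 Ω = 338.1∠80.0° Ω.
Step 5 — Power factor: PF = cos(φ) = Re(Z)/|Z| = 58.97/338.1 = 0.1744.
Step 6 — Type: Im(Z) = 332.9 ⇒ lagging (phase φ = 80.0°).

PF = 0.1744 (lagging, φ = 80.0°)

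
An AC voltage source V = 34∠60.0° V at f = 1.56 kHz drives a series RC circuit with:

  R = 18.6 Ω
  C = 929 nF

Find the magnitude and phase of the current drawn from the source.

Step 1 — Angular frequency: ω = 2π·f = 2π·1560 = 9802 rad/s.
Step 2 — Component impedances:
  R: Z = R = 18.6 Ω
  C: Z = 1/(jωC) = -j/(ω·C) = 0 - j109.8 Ω
Step 3 — Series combination: Z_total = R + C = 18.6 - j109.8 Ω = 111.4∠-80.4° Ω.
Step 4 — Source phasor: V = 34∠60.0° V = 17 + j29.44 V.
Step 5 — Ohm's law: I = V / Z_total = (17 + j29.44) / (18.6 - j109.8) = -0.2352 + j0.1946 A.
Step 6 — Convert to polar: |I| = 0.3053 A, ∠I = 140.4°.

I = 0.3053∠140.4° A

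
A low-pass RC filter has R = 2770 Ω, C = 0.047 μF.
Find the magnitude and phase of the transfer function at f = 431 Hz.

Step 1 — Angular frequency: ω = 2π·431 = 2708 rad/s.
Step 2 — Transfer function: H(jω) = 1/(1 + jωRC).
Step 3 — Denominator: 1 + jωRC = 1 + j·2708·2770·4.7e-08 = 1 + j0.3526.
Step 4 — H = 0.8894 - j0.3136.
Step 5 — Magnitude: |H| = 0.9431 (-0.5 dB); phase: φ = -19.4°.

|H| = 0.9431 (-0.5 dB), φ = -19.4°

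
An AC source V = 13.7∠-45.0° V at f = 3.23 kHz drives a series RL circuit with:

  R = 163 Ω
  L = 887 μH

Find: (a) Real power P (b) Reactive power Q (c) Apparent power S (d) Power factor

Step 1 — Angular frequency: ω = 2π·f = 2π·3230 = 2.029e+04 rad/s.
Step 2 — Component impedances:
  R: Z = R = 163 Ω
  L: Z = jωL = j·2.029e+04·0.000887 = 0 + j18 Ω
Step 3 — Series combination: Z_total = R + L = 163 + j18 Ω = 164∠6.3° Ω.
Step 4 — Source phasor: V = 13.7∠-45.0° V = 9.687 - j9.687 V.
Step 5 — Current: I = V / Z = 0.05223 - j0.0652 A = 0.08354∠-51.3° A.
Step 6 — Complex power: S = V·I* = 1.138 + j0.1256 VA.
Step 7 — Real power: P = Re(S) = 1.138 W.
Step 8 — Reactive power: Q = Im(S) = 0.1256 VAR.
Step 9 — Apparent power: |S| = 1.145 VA.
Step 10 — Power factor: PF = P/|S| = 0.994 (lagging).

(a) P = 1.138 W  (b) Q = 0.1256 VAR  (c) S = 1.145 VA  (d) PF = 0.994 (lagging)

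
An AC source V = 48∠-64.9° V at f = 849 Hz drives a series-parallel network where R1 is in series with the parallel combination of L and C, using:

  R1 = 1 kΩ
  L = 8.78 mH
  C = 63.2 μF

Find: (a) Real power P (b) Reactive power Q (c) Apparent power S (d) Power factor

Step 1 — Angular frequency: ω = 2π·f = 2π·849 = 5334 rad/s.
Step 2 — Component impedances:
  R1: Z = R = 1000 Ω
  L: Z = jωL = j·5334·0.00878 = 0 + j46.84 Ω
  C: Z = 1/(jωC) = -j/(ω·C) = 0 - j2.966 Ω
Step 3 — Parallel branch: L || C = 1/(1/L + 1/C) = 0 - j3.167 Ω.
Step 4 — Series with R1: Z_total = R1 + (L || C) = 1000 - j3.167 Ω = 1000∠-0.2° Ω.
Step 5 — Source phasor: V = 48∠-64.9° V = 20.36 - j43.47 V.
Step 6 — Current: I = V / Z = 0.0205 - j0.0434 A = 0.048∠-64.7° A.
Step 7 — Complex power: S = V·I* = 2.304 - j0.007296 VA.
Step 8 — Real power: P = Re(S) = 2.304 W.
Step 9 — Reactive power: Q = Im(S) = -0.007296 VAR.
Step 10 — Apparent power: |S| = 2.304 VA.
Step 11 — Power factor: PF = P/|S| = 1 (leading).

(a) P = 2.304 W  (b) Q = -0.007296 VAR  (c) S = 2.304 VA  (d) PF = 1 (leading)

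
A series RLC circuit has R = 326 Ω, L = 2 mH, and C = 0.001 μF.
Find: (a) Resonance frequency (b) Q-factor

Step 1 — Resonance condition Im(Z)=0 gives ω₀ = 1/√(LC).
Step 2 — ω₀ = 1/√(0.002·1e-09) = 7.071e+05 rad/s.
Step 3 — f₀ = ω₀/(2π) = 1.125e+05 Hz.
Step 4 — Series Q: Q = ω₀L/R = 7.071e+05·0.002/326 = 4.338.

(a) f₀ = 1.125e+05 Hz  (b) Q = 4.338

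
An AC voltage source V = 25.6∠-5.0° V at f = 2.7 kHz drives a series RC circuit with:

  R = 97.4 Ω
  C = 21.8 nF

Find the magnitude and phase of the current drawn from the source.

Step 1 — Angular frequency: ω = 2π·f = 2π·2700 = 1.696e+04 rad/s.
Step 2 — Component impedances:
  R: Z = R = 97.4 Ω
  C: Z = 1/(jωC) = -j/(ω·C) = 0 - j2704 Ω
Step 3 — Series combination: Z_total = R + C = 97.4 - j2704 Ω = 2706∠-87.9° Ω.
Step 4 — Source phasor: V = 25.6∠-5.0° V = 25.5 - j2.231 V.
Step 5 — Ohm's law: I = V / Z_total = (25.5 - j2.231) / (97.4 - j2704) = 0.001163 + j0.00939 A.
Step 6 — Convert to polar: |I| = 0.009461 A, ∠I = 82.9°.

I = 0.009461∠82.9° A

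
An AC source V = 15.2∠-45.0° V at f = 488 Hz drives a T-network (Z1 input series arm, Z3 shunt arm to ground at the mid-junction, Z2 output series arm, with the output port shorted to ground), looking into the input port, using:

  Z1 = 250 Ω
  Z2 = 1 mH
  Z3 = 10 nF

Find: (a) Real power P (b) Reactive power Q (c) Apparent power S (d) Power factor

Step 1 — Angular frequency: ω = 2π·f = 2π·488 = 3066 rad/s.
Step 2 — Component impedances:
  Z1: Z = R = 250 Ω
  Z2: Z = jωL = j·3066·0.001 = 0 + j3.066 Ω
  Z3: Z = 1/(jωC) = -j/(ω·C) = 0 - j3.261e+04 Ω
Step 3 — With the output port shorted to ground, the output series arm Z2 runs from the junction to ground; the shunt arm Z3 also runs from the junction to ground. They appear in parallel: Z3 || Z2 = 0 + j3.066 Ω.
Step 4 — Series with input arm Z1: Z_in = Z1 + (Z3 || Z2) = 250 + j3.066 Ω = 250∠0.7° Ω.
Step 5 — Source phasor: V = 15.2∠-45.0° V = 10.75 - j10.75 V.
Step 6 — Current: I = V / Z = 0.04246 - j0.04351 A = 0.0608∠-45.7° A.
Step 7 — Complex power: S = V·I* = 0.924 + j0.01133 VA.
Step 8 — Real power: P = Re(S) = 0.924 W.
Step 9 — Reactive power: Q = Im(S) = 0.01133 VAR.
Step 10 — Apparent power: |S| = 0.9241 VA.
Step 11 — Power factor: PF = P/|S| = 0.9999 (lagging).

(a) P = 0.924 W  (b) Q = 0.01133 VAR  (c) S = 0.9241 VA  (d) PF = 0.9999 (lagging)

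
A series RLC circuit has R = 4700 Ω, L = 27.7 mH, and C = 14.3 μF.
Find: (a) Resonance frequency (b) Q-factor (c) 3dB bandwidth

Step 1 — Resonance: ω₀ = 1/√(LC) = 1/√(0.0277·1.43e-05) = 1589 rad/s.
Step 2 — f₀ = ω₀/(2π) = 252.9 Hz.
Step 3 — Series Q: Q = ω₀L/R = 1589·0.0277/4700 = 0.009364.
Step 4 — Bandwidth: Δω = ω₀/Q = 1.697e+05 rad/s; BW = Δω/(2π) = 2.7e+04 Hz.

(a) f₀ = 252.9 Hz  (b) Q = 0.009364  (c) BW = 2.7e+04 Hz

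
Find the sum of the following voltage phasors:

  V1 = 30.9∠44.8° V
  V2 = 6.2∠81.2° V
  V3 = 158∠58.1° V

Step 1 — Convert each phasor to rectangular form:
  V1 = 30.9·(cos(44.8°) + j·sin(44.8°)) = 21.93 + j21.77 V
  V2 = 6.2·(cos(81.2°) + j·sin(81.2°)) = 0.9485 + j6.127 V
  V3 = 158·(cos(58.1°) + j·sin(58.1°)) = 83.49 + j134.1 V
Step 2 — Sum components: V_total = 106.4 + j162 V.
Step 3 — Convert to polar: |V_total| = 193.8 V, ∠V_total = 56.7°.

V_total = 193.8∠56.7° V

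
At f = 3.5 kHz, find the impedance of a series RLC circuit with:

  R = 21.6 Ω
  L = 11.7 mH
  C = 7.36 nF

Step 1 — Angular frequency: ω = 2π·f = 2π·3500 = 2.199e+04 rad/s.
Step 2 — Component impedances:
  R: Z = R = 21.6 Ω
  L: Z = jωL = j·2.199e+04·0.0117 = 0 + j257.3 Ω
  C: Z = 1/(jωC) = -j/(ω·C) = 0 - j6178 Ω
Step 3 — Series combination: Z_total = R + L + C = 21.6 - j5921 Ω = 5921∠-89.8° Ω.

Z = 21.6 - j5921 Ω = 5921∠-89.8° Ω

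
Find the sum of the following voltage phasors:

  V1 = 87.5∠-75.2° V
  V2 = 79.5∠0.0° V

Step 1 — Convert each phasor to rectangular form:
  V1 = 87.5·(cos(-75.2°) + j·sin(-75.2°)) = 22.35 - j84.6 V
  V2 = 79.5·(cos(0.0°) + j·sin(0.0°)) = 79.5 V
Step 2 — Sum components: V_total = 101.9 - j84.6 V.
Step 3 — Convert to polar: |V_total| = 132.4 V, ∠V_total = -39.7°.

V_total = 132.4∠-39.7° V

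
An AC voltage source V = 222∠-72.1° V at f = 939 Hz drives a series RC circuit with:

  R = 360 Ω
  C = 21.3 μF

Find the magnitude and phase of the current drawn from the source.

Step 1 — Angular frequency: ω = 2π·f = 2π·939 = 5900 rad/s.
Step 2 — Component impedances:
  R: Z = R = 360 Ω
  C: Z = 1/(jωC) = -j/(ω·C) = 0 - j7.957 Ω
Step 3 — Series combination: Z_total = R + C = 360 - j7.957 Ω = 360.1∠-1.3° Ω.
Step 4 — Source phasor: V = 222∠-72.1° V = 68.23 - j211.3 V.
Step 5 — Ohm's law: I = V / Z_total = (68.23 - j211.3) / (360 - j7.957) = 0.2024 - j0.5823 A.
Step 6 — Convert to polar: |I| = 0.6165 A, ∠I = -70.8°.

I = 0.6165∠-70.8° A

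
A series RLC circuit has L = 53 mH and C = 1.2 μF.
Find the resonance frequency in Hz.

Step 1 — Resonance condition Im(Z)=0 gives ω₀ = 1/√(LC).
Step 2 — ω₀ = 1/√(0.053·1.2e-06) = 3965 rad/s.
Step 3 — f₀ = ω₀/(2π) = 631.1 Hz.

f₀ = 631.1 Hz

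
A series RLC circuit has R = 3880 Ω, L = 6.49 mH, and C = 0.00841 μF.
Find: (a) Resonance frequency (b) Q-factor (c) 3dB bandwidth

Step 1 — Resonance: ω₀ = 1/√(LC) = 1/√(0.00649·8.41e-09) = 1.354e+05 rad/s.
Step 2 — f₀ = ω₀/(2π) = 2.154e+04 Hz.
Step 3 — Series Q: Q = ω₀L/R = 1.354e+05·0.00649/3880 = 0.2264.
Step 4 — Bandwidth: Δω = ω₀/Q = 5.978e+05 rad/s; BW = Δω/(2π) = 9.515e+04 Hz.

(a) f₀ = 2.154e+04 Hz  (b) Q = 0.2264  (c) BW = 9.515e+04 Hz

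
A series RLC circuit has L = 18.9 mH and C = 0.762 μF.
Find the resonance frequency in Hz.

Step 1 — Resonance condition Im(Z)=0 gives ω₀ = 1/√(LC).
Step 2 — ω₀ = 1/√(0.0189·7.62e-07) = 8333 rad/s.
Step 3 — f₀ = ω₀/(2π) = 1326 Hz.

f₀ = 1326 Hz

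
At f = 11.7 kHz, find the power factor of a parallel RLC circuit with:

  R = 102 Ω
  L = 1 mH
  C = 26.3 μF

Step 1 — Angular frequency: ω = 2π·f = 2π·1.17e+04 = 7.351e+04 rad/s.
Step 2 — Component impedances:
  R: Z = R = 102 Ω
  L: Z = jωL = j·7.351e+04·0.001 = 0 + j73.51 Ω
  C: Z = 1/(jωC) = -j/(ω·C) = 0 - j0.5172 Ω
Step 3 — Parallel combination: 1/Z_total = 1/R + 1/L + 1/C; Z_total = 0.00266 - j0.5209 Ω = 0.5209∠-89.7° Ω.
Step 4 — Power factor: PF = cos(φ) = Re(Z)/|Z| = 0.00266/0.5209 = 0.005107.
Step 5 — Type: Im(Z) = -0.5209 ⇒ leading (phase φ = -89.7°).

PF = 0.005107 (leading, φ = -89.7°)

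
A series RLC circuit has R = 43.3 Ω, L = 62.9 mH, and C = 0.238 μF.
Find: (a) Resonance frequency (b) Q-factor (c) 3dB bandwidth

Step 1 — Resonance: ω₀ = 1/√(LC) = 1/√(0.0629·2.38e-07) = 8173 rad/s.
Step 2 — f₀ = ω₀/(2π) = 1301 Hz.
Step 3 — Series Q: Q = ω₀L/R = 8173·0.0629/43.3 = 11.87.
Step 4 — Bandwidth: Δω = ω₀/Q = 688.4 rad/s; BW = Δω/(2π) = 109.6 Hz.

(a) f₀ = 1301 Hz  (b) Q = 11.87  (c) BW = 109.6 Hz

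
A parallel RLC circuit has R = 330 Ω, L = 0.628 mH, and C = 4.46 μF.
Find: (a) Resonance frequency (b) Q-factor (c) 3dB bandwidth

Step 1 — Resonance: ω₀ = 1/√(LC) = 1/√(0.000628·4.46e-06) = 1.89e+04 rad/s.
Step 2 — f₀ = ω₀/(2π) = 3007 Hz.
Step 3 — Parallel Q: Q = R/(ω₀L) = 330/(1.89e+04·0.000628) = 27.81.
Step 4 — Bandwidth: Δω = ω₀/Q = 679.4 rad/s; BW = Δω/(2π) = 108.1 Hz.

(a) f₀ = 3007 Hz  (b) Q = 27.81  (c) BW = 108.1 Hz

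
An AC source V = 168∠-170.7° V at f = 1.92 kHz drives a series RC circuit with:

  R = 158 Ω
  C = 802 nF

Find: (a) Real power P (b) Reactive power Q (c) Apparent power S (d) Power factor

Step 1 — Angular frequency: ω = 2π·f = 2π·1920 = 1.206e+04 rad/s.
Step 2 — Component impedances:
  R: Z = R = 158 Ω
  C: Z = 1/(jωC) = -j/(ω·C) = 0 - j103.4 Ω
Step 3 — Series combination: Z_total = R + C = 158 - j103.4 Ω = 188.8∠-33.2° Ω.
Step 4 — Source phasor: V = 168∠-170.7° V = -165.8 - j27.15 V.
Step 5 — Current: I = V / Z = -0.6561 - j0.601 A = 0.8898∠-137.5° A.
Step 6 — Complex power: S = V·I* = 125.1 - j81.84 VA.
Step 7 — Real power: P = Re(S) = 125.1 W.
Step 8 — Reactive power: Q = Im(S) = -81.84 VAR.
Step 9 — Apparent power: |S| = 149.5 VA.
Step 10 — Power factor: PF = P/|S| = 0.8368 (leading).

(a) P = 125.1 W  (b) Q = -81.84 VAR  (c) S = 149.5 VA  (d) PF = 0.8368 (leading)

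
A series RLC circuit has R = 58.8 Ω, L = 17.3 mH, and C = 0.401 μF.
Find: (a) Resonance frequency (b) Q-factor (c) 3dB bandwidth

Step 1 — Resonance condition Im(Z)=0 gives ω₀ = 1/√(LC).
Step 2 — ω₀ = 1/√(0.0173·4.01e-07) = 1.201e+04 rad/s.
Step 3 — f₀ = ω₀/(2π) = 1911 Hz.
Step 4 — Series Q: Q = ω₀L/R = 1.201e+04·0.0173/58.8 = 3.532.
Step 5 — 3dB bandwidth: Δω = ω₀/Q = 3399 rad/s; BW = Δω/(2π) = 540.9 Hz.

(a) f₀ = 1911 Hz  (b) Q = 3.532  (c) BW = 540.9 Hz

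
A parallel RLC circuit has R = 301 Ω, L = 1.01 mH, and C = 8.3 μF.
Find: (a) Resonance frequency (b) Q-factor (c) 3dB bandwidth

Step 1 — Resonance: ω₀ = 1/√(LC) = 1/√(0.00101·8.3e-06) = 1.092e+04 rad/s.
Step 2 — f₀ = ω₀/(2π) = 1738 Hz.
Step 3 — Parallel Q: Q = R/(ω₀L) = 301/(1.092e+04·0.00101) = 27.29.
Step 4 — Bandwidth: Δω = ω₀/Q = 400.3 rad/s; BW = Δω/(2π) = 63.71 Hz.

(a) f₀ = 1738 Hz  (b) Q = 27.29  (c) BW = 63.71 Hz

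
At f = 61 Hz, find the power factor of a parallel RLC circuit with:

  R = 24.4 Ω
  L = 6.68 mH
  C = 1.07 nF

Step 1 — Angular frequency: ω = 2π·f = 2π·61 = 383.3 rad/s.
Step 2 — Component impedances:
  R: Z = R = 24.4 Ω
  L: Z = jωL = j·383.3·0.00668 = 0 + j2.56 Ω
  C: Z = 1/(jωC) = -j/(ω·C) = 0 - j2.438e+06 Ω
Step 3 — Parallel combination: 1/Z_total = 1/R + 1/L + 1/C; Z_total = 0.2657 + j2.532 Ω = 2.546∠84.0° Ω.
Step 4 — Power factor: PF = cos(φ) = Re(Z)/|Z| = 0.2657/2.546 = 0.1044.
Step 5 — Type: Im(Z) = 2.532 ⇒ lagging (phase φ = 84.0°).

PF = 0.1044 (lagging, φ = 84.0°)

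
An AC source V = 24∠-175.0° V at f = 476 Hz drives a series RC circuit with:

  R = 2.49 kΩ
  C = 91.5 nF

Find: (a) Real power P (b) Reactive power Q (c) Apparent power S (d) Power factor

Step 1 — Angular frequency: ω = 2π·f = 2π·476 = 2991 rad/s.
Step 2 — Component impedances:
  R: Z = R = 2490 Ω
  C: Z = 1/(jωC) = -j/(ω·C) = 0 - j3654 Ω
Step 3 — Series combination: Z_total = R + C = 2490 - j3654 Ω = 4422∠-55.7° Ω.
Step 4 — Source phasor: V = 24∠-175.0° V = -23.91 - j2.092 V.
Step 5 — Current: I = V / Z = -0.002654 - j0.004735 A = 0.005428∠-119.3° A.
Step 6 — Complex power: S = V·I* = 0.07335 - j0.1076 VA.
Step 7 — Real power: P = Re(S) = 0.07335 W.
Step 8 — Reactive power: Q = Im(S) = -0.1076 VAR.
Step 9 — Apparent power: |S| = 0.1303 VA.
Step 10 — Power factor: PF = P/|S| = 0.5631 (leading).

(a) P = 0.07335 W  (b) Q = -0.1076 VAR  (c) S = 0.1303 VA  (d) PF = 0.5631 (leading)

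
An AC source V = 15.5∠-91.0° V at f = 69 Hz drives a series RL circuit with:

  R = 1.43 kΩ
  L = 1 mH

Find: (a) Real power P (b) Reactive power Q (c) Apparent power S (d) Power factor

Step 1 — Angular frequency: ω = 2π·f = 2π·69 = 433.5 rad/s.
Step 2 — Component impedances:
  R: Z = R = 1430 Ω
  L: Z = jωL = j·433.5·0.001 = 0 + j0.4335 Ω
Step 3 — Series combination: Z_total = R + L = 1430 + j0.4335 Ω = 1430∠0.0° Ω.
Step 4 — Source phasor: V = 15.5∠-91.0° V = -0.2705 - j15.5 V.
Step 5 — Current: I = V / Z = -0.0001925 - j0.01084 A = 0.01084∠-91.0° A.
Step 6 — Complex power: S = V·I* = 0.168 + j5.094e-05 VA.
Step 7 — Real power: P = Re(S) = 0.168 W.
Step 8 — Reactive power: Q = Im(S) = 5.094e-05 VAR.
Step 9 — Apparent power: |S| = 0.168 VA.
Step 10 — Power factor: PF = P/|S| = 1 (lagging).

(a) P = 0.168 W  (b) Q = 5.094e-05 VAR  (c) S = 0.168 VA  (d) PF = 1 (lagging)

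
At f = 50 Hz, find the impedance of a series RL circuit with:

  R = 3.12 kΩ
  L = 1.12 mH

Step 1 — Angular frequency: ω = 2π·f = 2π·50 = 314.2 rad/s.
Step 2 — Component impedances:
  R: Z = R = 3120 Ω
  L: Z = jωL = j·314.2·0.00112 = 0 + j0.3519 Ω
Step 3 — Series combination: Z_total = R + L = 3120 + j0.3519 Ω = 3120∠0.0° Ω.

Z = 3120 + j0.3519 Ω = 3120∠0.0° Ω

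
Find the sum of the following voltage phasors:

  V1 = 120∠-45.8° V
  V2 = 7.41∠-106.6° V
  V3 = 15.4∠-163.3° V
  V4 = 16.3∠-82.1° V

Step 1 — Convert each phasor to rectangular form:
  V1 = 120·(cos(-45.8°) + j·sin(-45.8°)) = 83.66 - j86.03 V
  V2 = 7.41·(cos(-106.6°) + j·sin(-106.6°)) = -2.117 - j7.101 V
  V3 = 15.4·(cos(-163.3°) + j·sin(-163.3°)) = -14.75 - j4.425 V
  V4 = 16.3·(cos(-82.1°) + j·sin(-82.1°)) = 2.24 - j16.15 V
Step 2 — Sum components: V_total = 69.03 - j113.7 V.
Step 3 — Convert to polar: |V_total| = 133 V, ∠V_total = -58.7°.

V_total = 133∠-58.7° V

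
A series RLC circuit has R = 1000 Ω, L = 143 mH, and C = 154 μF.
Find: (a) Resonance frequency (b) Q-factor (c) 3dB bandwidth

Step 1 — Resonance: ω₀ = 1/√(LC) = 1/√(0.143·0.000154) = 213.1 rad/s.
Step 2 — f₀ = ω₀/(2π) = 33.91 Hz.
Step 3 — Series Q: Q = ω₀L/R = 213.1·0.143/1000 = 0.03047.
Step 4 — Bandwidth: Δω = ω₀/Q = 6993 rad/s; BW = Δω/(2π) = 1113 Hz.

(a) f₀ = 33.91 Hz  (b) Q = 0.03047  (c) BW = 1113 Hz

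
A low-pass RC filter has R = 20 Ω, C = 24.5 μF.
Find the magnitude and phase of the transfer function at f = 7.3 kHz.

Step 1 — Angular frequency: ω = 2π·7300 = 4.587e+04 rad/s.
Step 2 — Transfer function: H(jω) = 1/(1 + jωRC).
Step 3 — Denominator: 1 + jωRC = 1 + j·4.587e+04·20·2.45e-05 = 1 + j22.47.
Step 4 — H = 0.001976 - j0.04441.
Step 5 — Magnitude: |H| = 0.04445 (-27.0 dB); phase: φ = -87.5°.

|H| = 0.04445 (-27.0 dB), φ = -87.5°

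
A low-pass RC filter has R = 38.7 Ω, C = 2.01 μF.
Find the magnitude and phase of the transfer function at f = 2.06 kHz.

Step 1 — Angular frequency: ω = 2π·2060 = 1.294e+04 rad/s.
Step 2 — Transfer function: H(jω) = 1/(1 + jωRC).
Step 3 — Denominator: 1 + jωRC = 1 + j·1.294e+04·38.7·2.01e-06 = 1 + j1.007.
Step 4 — H = 0.4966 - j0.5.
Step 5 — Magnitude: |H| = 0.7047 (-3.0 dB); phase: φ = -45.2°.

|H| = 0.7047 (-3.0 dB), φ = -45.2°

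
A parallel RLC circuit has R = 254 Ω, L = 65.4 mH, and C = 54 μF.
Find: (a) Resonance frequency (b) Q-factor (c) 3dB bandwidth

Step 1 — Resonance: ω₀ = 1/√(LC) = 1/√(0.0654·5.4e-05) = 532.1 rad/s.
Step 2 — f₀ = ω₀/(2π) = 84.69 Hz.
Step 3 — Parallel Q: Q = R/(ω₀L) = 254/(532.1·0.0654) = 7.299.
Step 4 — Bandwidth: Δω = ω₀/Q = 72.91 rad/s; BW = Δω/(2π) = 11.6 Hz.

(a) f₀ = 84.69 Hz  (b) Q = 7.299  (c) BW = 11.6 Hz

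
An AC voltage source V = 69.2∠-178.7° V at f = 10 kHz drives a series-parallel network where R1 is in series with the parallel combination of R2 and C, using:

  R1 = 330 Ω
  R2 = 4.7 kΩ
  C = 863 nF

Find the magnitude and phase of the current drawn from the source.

Step 1 — Angular frequency: ω = 2π·f = 2π·1e+04 = 6.283e+04 rad/s.
Step 2 — Component impedances:
  R1: Z = R = 330 Ω
  R2: Z = R = 4700 Ω
  C: Z = 1/(jωC) = -j/(ω·C) = 0 - j18.44 Ω
Step 3 — Parallel branch: R2 || C = 1/(1/R2 + 1/C) = 0.07236 - j18.44 Ω.
Step 4 — Series with R1: Z_total = R1 + (R2 || C) = 330.1 - j18.44 Ω = 330.6∠-3.2° Ω.
Step 5 — Source phasor: V = 69.2∠-178.7° V = -69.18 - j1.57 V.
Step 6 — Ohm's law: I = V / Z_total = (-69.18 - j1.57) / (330.1 - j18.44) = -0.2087 - j0.01642 A.
Step 7 — Convert to polar: |I| = 0.2093 A, ∠I = -175.5°.

I = 0.2093∠-175.5° A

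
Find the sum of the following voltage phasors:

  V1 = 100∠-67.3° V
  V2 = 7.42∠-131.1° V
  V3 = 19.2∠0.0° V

Step 1 — Convert each phasor to rectangular form:
  V1 = 100·(cos(-67.3°) + j·sin(-67.3°)) = 38.59 - j92.25 V
  V2 = 7.42·(cos(-131.1°) + j·sin(-131.1°)) = -4.878 - j5.591 V
  V3 = 19.2·(cos(0.0°) + j·sin(0.0°)) = 19.2 V
Step 2 — Sum components: V_total = 52.91 - j97.85 V.
Step 3 — Convert to polar: |V_total| = 111.2 V, ∠V_total = -61.6°.

V_total = 111.2∠-61.6° V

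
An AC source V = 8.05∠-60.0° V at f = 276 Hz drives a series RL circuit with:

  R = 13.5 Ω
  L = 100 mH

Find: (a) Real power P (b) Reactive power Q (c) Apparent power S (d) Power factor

Step 1 — Angular frequency: ω = 2π·f = 2π·276 = 1734 rad/s.
Step 2 — Component impedances:
  R: Z = R = 13.5 Ω
  L: Z = jωL = j·1734·0.1 = 0 + j173.4 Ω
Step 3 — Series combination: Z_total = R + L = 13.5 + j173.4 Ω = 173.9∠85.5° Ω.
Step 4 — Source phasor: V = 8.05∠-60.0° V = 4.025 - j6.972 V.
Step 5 — Current: I = V / Z = -0.03816 - j0.02618 A = 0.04628∠-145.5° A.
Step 6 — Complex power: S = V·I* = 0.02892 + j0.3714 VA.
Step 7 — Real power: P = Re(S) = 0.02892 W.
Step 8 — Reactive power: Q = Im(S) = 0.3714 VAR.
Step 9 — Apparent power: |S| = 0.3726 VA.
Step 10 — Power factor: PF = P/|S| = 0.07761 (lagging).

(a) P = 0.02892 W  (b) Q = 0.3714 VAR  (c) S = 0.3726 VA  (d) PF = 0.07761 (lagging)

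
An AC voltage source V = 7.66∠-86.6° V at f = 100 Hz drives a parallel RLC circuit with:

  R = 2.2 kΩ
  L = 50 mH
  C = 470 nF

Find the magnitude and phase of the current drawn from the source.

Step 1 — Angular frequency: ω = 2π·f = 2π·100 = 628.3 rad/s.
Step 2 — Component impedances:
  R: Z = R = 2200 Ω
  L: Z = jωL = j·628.3·0.05 = 0 + j31.42 Ω
  C: Z = 1/(jωC) = -j/(ω·C) = 0 - j3386 Ω
Step 3 — Parallel combination: 1/Z_total = 1/R + 1/L + 1/C; Z_total = 0.457 + j31.7 Ω = 31.71∠89.2° Ω.
Step 4 — Source phasor: V = 7.66∠-86.6° V = 0.4543 - j7.647 V.
Step 5 — Ohm's law: I = V / Z_total = (0.4543 - j7.647) / (0.457 + j31.7) = -0.2409 - j0.0178 A.
Step 6 — Convert to polar: |I| = 0.2416 A, ∠I = -175.8°.

I = 0.2416∠-175.8° A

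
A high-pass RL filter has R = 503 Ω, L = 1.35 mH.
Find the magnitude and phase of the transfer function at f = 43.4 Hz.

Step 1 — Angular frequency: ω = 2π·43.4 = 272.7 rad/s.
Step 2 — Transfer function: H(jω) = jωL/(R + jωL).
Step 3 — Numerator jωL = j·0.3681; denominator R + jωL = 503 + j0.3681.
Step 4 — H = 5.356e-07 + j0.0007319.
Step 5 — Magnitude: |H| = 0.0007319 (-62.7 dB); phase: φ = 90.0°.

|H| = 0.0007319 (-62.7 dB), φ = 90.0°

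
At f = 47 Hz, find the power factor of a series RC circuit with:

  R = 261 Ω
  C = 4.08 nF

Step 1 — Angular frequency: ω = 2π·f = 2π·47 = 295.3 rad/s.
Step 2 — Component impedances:
  R: Z = R = 261 Ω
  C: Z = 1/(jωC) = -j/(ω·C) = 0 - j8.3e+05 Ω
Step 3 — Series combination: Z_total = R + C = 261 - j8.3e+05 Ω = 8.3e+05∠-90.0° Ω.
Step 4 — Power factor: PF = cos(φ) = Re(Z)/|Z| = 261/8.3e+05 = 0.0003145.
Step 5 — Type: Im(Z) = -8.3e+05 ⇒ leading (phase φ = -90.0°).

PF = 0.0003145 (leading, φ = -90.0°)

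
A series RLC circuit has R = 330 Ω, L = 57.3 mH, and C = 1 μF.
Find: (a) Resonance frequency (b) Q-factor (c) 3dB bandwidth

Step 1 — Resonance: ω₀ = 1/√(LC) = 1/√(0.0573·1e-06) = 4178 rad/s.
Step 2 — f₀ = ω₀/(2π) = 664.9 Hz.
Step 3 — Series Q: Q = ω₀L/R = 4178·0.0573/330 = 0.7254.
Step 4 — Bandwidth: Δω = ω₀/Q = 5759 rad/s; BW = Δω/(2π) = 916.6 Hz.

(a) f₀ = 664.9 Hz  (b) Q = 0.7254  (c) BW = 916.6 Hz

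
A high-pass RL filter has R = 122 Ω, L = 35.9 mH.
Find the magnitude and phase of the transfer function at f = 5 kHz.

Step 1 — Angular frequency: ω = 2π·5000 = 3.142e+04 rad/s.
Step 2 — Transfer function: H(jω) = jωL/(R + jωL).
Step 3 — Numerator jωL = j·1128; denominator R + jωL = 122 + j1128.
Step 4 — H = 0.9884 + j0.1069.
Step 5 — Magnitude: |H| = 0.9942 (-0.1 dB); phase: φ = 6.2°.

|H| = 0.9942 (-0.1 dB), φ = 6.2°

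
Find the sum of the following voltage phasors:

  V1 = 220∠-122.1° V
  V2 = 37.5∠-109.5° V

Step 1 — Convert each phasor to rectangular form:
  V1 = 220·(cos(-122.1°) + j·sin(-122.1°)) = -116.9 - j186.4 V
  V2 = 37.5·(cos(-109.5°) + j·sin(-109.5°)) = -12.52 - j35.35 V
Step 2 — Sum components: V_total = -129.4 - j221.7 V.
Step 3 — Convert to polar: |V_total| = 256.7 V, ∠V_total = -120.3°.

V_total = 256.7∠-120.3° V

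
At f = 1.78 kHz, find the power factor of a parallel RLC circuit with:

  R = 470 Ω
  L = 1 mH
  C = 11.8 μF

Step 1 — Angular frequency: ω = 2π·f = 2π·1780 = 1.118e+04 rad/s.
Step 2 — Component impedances:
  R: Z = R = 470 Ω
  L: Z = jωL = j·1.118e+04·0.001 = 0 + j11.18 Ω
  C: Z = 1/(jωC) = -j/(ω·C) = 0 - j7.577 Ω
Step 3 — Parallel combination: 1/Z_total = 1/R + 1/L + 1/C; Z_total = 1.172 - j23.44 Ω = 23.47∠-87.1° Ω.
Step 4 — Power factor: PF = cos(φ) = Re(Z)/|Z| = 1.1717/23.467 = 0.04993.
Step 5 — Type: Im(Z) = -23.44 ⇒ leading (phase φ = -87.1°).

PF = 0.04993 (leading, φ = -87.1°)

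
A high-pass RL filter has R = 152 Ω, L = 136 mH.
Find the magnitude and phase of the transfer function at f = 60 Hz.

Step 1 — Angular frequency: ω = 2π·60 = 377 rad/s.
Step 2 — Transfer function: H(jω) = jωL/(R + jωL).
Step 3 — Numerator jωL = j·51.27; denominator R + jωL = 152 + j51.27.
Step 4 — H = 0.1022 + j0.3029.
Step 5 — Magnitude: |H| = 0.3196 (-9.9 dB); phase: φ = 71.4°.

|H| = 0.3196 (-9.9 dB), φ = 71.4°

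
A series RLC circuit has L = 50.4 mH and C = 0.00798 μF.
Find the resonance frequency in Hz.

Step 1 — Resonance condition Im(Z)=0 gives ω₀ = 1/√(LC).
Step 2 — ω₀ = 1/√(0.0504·7.98e-09) = 4.986e+04 rad/s.
Step 3 — f₀ = ω₀/(2π) = 7936 Hz.

f₀ = 7936 Hz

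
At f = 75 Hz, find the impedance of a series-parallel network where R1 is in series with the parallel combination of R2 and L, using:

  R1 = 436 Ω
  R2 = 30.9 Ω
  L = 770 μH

Step 1 — Angular frequency: ω = 2π·f = 2π·75 = 471.2 rad/s.
Step 2 — Component impedances:
  R1: Z = R = 436 Ω
  R2: Z = R = 30.9 Ω
  L: Z = jωL = j·471.2·0.00077 = 0 + j0.3629 Ω
Step 3 — Parallel branch: R2 || L = 1/(1/R2 + 1/L) = 0.00426 + j0.3628 Ω.
Step 4 — Series with R1: Z_total = R1 + (R2 || L) = 436 + j0.3628 Ω = 436∠0.0° Ω.

Z = 436 + j0.3628 Ω = 436∠0.0° Ω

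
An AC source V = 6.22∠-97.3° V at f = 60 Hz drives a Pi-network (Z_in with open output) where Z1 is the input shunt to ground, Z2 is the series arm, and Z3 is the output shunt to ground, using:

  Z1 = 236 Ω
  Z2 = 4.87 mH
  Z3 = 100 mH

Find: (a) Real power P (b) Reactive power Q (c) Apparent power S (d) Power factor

Step 1 — Angular frequency: ω = 2π·f = 2π·60 = 377 rad/s.
Step 2 — Component impedances:
  Z1: Z = R = 236 Ω
  Z2: Z = jωL = j·377·0.00487 = 0 + j1.836 Ω
  Z3: Z = jωL = j·377·0.1 = 0 + j37.7 Ω
Step 3 — With open output, the series arm Z2 and the output shunt Z3 appear in series to ground: Z2 + Z3 = 0 + j39.54 Ω.
Step 4 — Parallel with input shunt Z1: Z_in = Z1 || (Z2 + Z3) = 6.442 + j38.46 Ω = 38.99∠80.5° Ω.
Step 5 — Source phasor: V = 6.22∠-97.3° V = -0.7903 - j6.17 V.
Step 6 — Current: I = V / Z = -0.1594 - j0.006151 A = 0.1595∠-177.8° A.
Step 7 — Complex power: S = V·I* = 0.1639 + j0.9786 VA.
Step 8 — Real power: P = Re(S) = 0.1639 W.
Step 9 — Reactive power: Q = Im(S) = 0.9786 VAR.
Step 10 — Apparent power: |S| = 0.9922 VA.
Step 11 — Power factor: PF = P/|S| = 0.1652 (lagging).

(a) P = 0.1639 W  (b) Q = 0.9786 VAR  (c) S = 0.9922 VA  (d) PF = 0.1652 (lagging)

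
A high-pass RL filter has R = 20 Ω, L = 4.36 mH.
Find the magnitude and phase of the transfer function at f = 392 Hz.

Step 1 — Angular frequency: ω = 2π·392 = 2463 rad/s.
Step 2 — Transfer function: H(jω) = jωL/(R + jωL).
Step 3 — Numerator jωL = j·10.74; denominator R + jωL = 20 + j10.74.
Step 4 — H = 0.2238 + j0.4168.
Step 5 — Magnitude: |H| = 0.4731 (-6.5 dB); phase: φ = 61.8°.

|H| = 0.4731 (-6.5 dB), φ = 61.8°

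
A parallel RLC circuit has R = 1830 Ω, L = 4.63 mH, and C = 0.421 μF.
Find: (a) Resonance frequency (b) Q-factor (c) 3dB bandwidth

Step 1 — Resonance: ω₀ = 1/√(LC) = 1/√(0.00463·4.21e-07) = 2.265e+04 rad/s.
Step 2 — f₀ = ω₀/(2π) = 3605 Hz.
Step 3 — Parallel Q: Q = R/(ω₀L) = 1830/(2.265e+04·0.00463) = 17.45.
Step 4 — Bandwidth: Δω = ω₀/Q = 1298 rad/s; BW = Δω/(2π) = 206.6 Hz.

(a) f₀ = 3605 Hz  (b) Q = 17.45  (c) BW = 206.6 Hz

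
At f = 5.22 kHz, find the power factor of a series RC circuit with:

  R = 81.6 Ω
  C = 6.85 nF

Step 1 — Angular frequency: ω = 2π·f = 2π·5220 = 3.28e+04 rad/s.
Step 2 — Component impedances:
  R: Z = R = 81.6 Ω
  C: Z = 1/(jωC) = -j/(ω·C) = 0 - j4451 Ω
Step 3 — Series combination: Z_total = R + C = 81.6 - j4451 Ω = 4452∠-88.9° Ω.
Step 4 — Power factor: PF = cos(φ) = Re(Z)/|Z| = 81.6/4452 = 0.01833.
Step 5 — Type: Im(Z) = -4451 ⇒ leading (phase φ = -88.9°).

PF = 0.01833 (leading, φ = -88.9°)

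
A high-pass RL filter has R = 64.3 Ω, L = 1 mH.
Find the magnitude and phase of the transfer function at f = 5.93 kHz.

Step 1 — Angular frequency: ω = 2π·5930 = 3.726e+04 rad/s.
Step 2 — Transfer function: H(jω) = jωL/(R + jωL).
Step 3 — Numerator jωL = j·37.26; denominator R + jωL = 64.3 + j37.26.
Step 4 — H = 0.2514 + j0.4338.
Step 5 — Magnitude: |H| = 0.5014 (-6.0 dB); phase: φ = 59.9°.

|H| = 0.5014 (-6.0 dB), φ = 59.9°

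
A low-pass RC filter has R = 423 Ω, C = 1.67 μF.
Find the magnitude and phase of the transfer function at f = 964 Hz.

Step 1 — Angular frequency: ω = 2π·964 = 6057 rad/s.
Step 2 — Transfer function: H(jω) = 1/(1 + jωRC).
Step 3 — Denominator: 1 + jωRC = 1 + j·6057·423·1.67e-06 = 1 + j4.279.
Step 4 — H = 0.05179 - j0.2216.
Step 5 — Magnitude: |H| = 0.2276 (-12.9 dB); phase: φ = -76.8°.

|H| = 0.2276 (-12.9 dB), φ = -76.8°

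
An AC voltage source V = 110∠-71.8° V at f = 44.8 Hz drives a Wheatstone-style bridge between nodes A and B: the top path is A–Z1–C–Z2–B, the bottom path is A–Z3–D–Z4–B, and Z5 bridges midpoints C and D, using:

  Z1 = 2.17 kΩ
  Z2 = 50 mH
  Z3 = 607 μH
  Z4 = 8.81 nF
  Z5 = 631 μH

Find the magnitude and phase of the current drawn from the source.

Step 1 — Angular frequency: ω = 2π·f = 2π·44.8 = 281.5 rad/s.
Step 2 — Component impedances:
  Z1: Z = R = 2170 Ω
  Z2: Z = jωL = j·281.5·0.05 = 0 + j14.07 Ω
  Z3: Z = jωL = j·281.5·0.000607 = 0 + j0.1709 Ω
  Z4: Z = 1/(jωC) = -j/(ω·C) = 0 - j4.032e+05 Ω
  Z5: Z = jωL = j·281.5·0.000631 = 0 + j0.1776 Ω
Step 3 — Bridge requires nodal analysis (the Z5 bridge couples midpoints C and D, so the two paths cannot be reduced to a simple series/parallel combination). Setting node B to ground and injecting 1 A at node A, the 3-node admittance system at A, C, D solves to V_A = Z_AB = 5.596e-05 + j14.42 Ω = 14.42∠90.0° Ω.
Step 4 — Source phasor: V = 110∠-71.8° V = 34.36 - j104.5 V.
Step 5 — Ohm's law: I = V / Z_total = (34.36 - j104.5) / (5.596e-05 + j14.42) = -7.245 - j2.382 A.
Step 6 — Convert to polar: |I| = 7.627 A, ∠I = -161.8°.

I = 7.627∠-161.8° A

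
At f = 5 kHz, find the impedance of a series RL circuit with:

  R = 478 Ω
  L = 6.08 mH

Step 1 — Angular frequency: ω = 2π·f = 2π·5000 = 3.142e+04 rad/s.
Step 2 — Component impedances:
  R: Z = R = 478 Ω
  L: Z = jωL = j·3.142e+04·0.00608 = 0 + j191 Ω
Step 3 — Series combination: Z_total = R + L = 478 + j191 Ω = 514.8∠21.8° Ω.

Z = 478 + j191 Ω = 514.8∠21.8° Ω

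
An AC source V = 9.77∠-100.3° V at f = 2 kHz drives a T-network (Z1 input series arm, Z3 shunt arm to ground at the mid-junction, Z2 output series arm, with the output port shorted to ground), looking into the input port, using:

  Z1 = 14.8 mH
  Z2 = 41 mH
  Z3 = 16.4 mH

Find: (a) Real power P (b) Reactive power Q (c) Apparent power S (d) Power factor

Step 1 — Angular frequency: ω = 2π·f = 2π·2000 = 1.257e+04 rad/s.
Step 2 — Component impedances:
  Z1: Z = jωL = j·1.257e+04·0.0148 = 0 + j186 Ω
  Z2: Z = jωL = j·1.257e+04·0.041 = 0 + j515.2 Ω
  Z3: Z = jωL = j·1.257e+04·0.0164 = 0 + j206.1 Ω
Step 3 — With the output port shorted to ground, the output series arm Z2 runs from the junction to ground; the shunt arm Z3 also runs from the junction to ground. They appear in parallel: Z3 || Z2 = 0 + j147.2 Ω.
Step 4 — Series with input arm Z1: Z_in = Z1 + (Z3 || Z2) = 0 + j333.2 Ω = 333.2∠90.0° Ω.
Step 5 — Source phasor: V = 9.77∠-100.3° V = -1.747 - j9.613 V.
Step 6 — Current: I = V / Z = -0.02885 + j0.005243 A = 0.02932∠169.7° A.
Step 7 — Complex power: S = V·I* = 0 + j0.2865 VA.
Step 8 — Real power: P = Re(S) = 0 W.
Step 9 — Reactive power: Q = Im(S) = 0.2865 VAR.
Step 10 — Apparent power: |S| = 0.2865 VA.
Step 11 — Power factor: PF = P/|S| = 0 (lagging).

(a) P = 0 W  (b) Q = 0.2865 VAR  (c) S = 0.2865 VA  (d) PF = 0 (lagging)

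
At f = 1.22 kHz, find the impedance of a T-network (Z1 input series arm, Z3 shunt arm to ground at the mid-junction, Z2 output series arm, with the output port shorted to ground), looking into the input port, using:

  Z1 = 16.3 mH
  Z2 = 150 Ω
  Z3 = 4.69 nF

Step 1 — Angular frequency: ω = 2π·f = 2π·1220 = 7665 rad/s.
Step 2 — Component impedances:
  Z1: Z = jωL = j·7665·0.0163 = 0 + j124.9 Ω
  Z2: Z = R = 150 Ω
  Z3: Z = 1/(jωC) = -j/(ω·C) = 0 - j2.782e+04 Ω
Step 3 — With the output port shorted to ground, the output series arm Z2 runs from the junction to ground; the shunt arm Z3 also runs from the junction to ground. They appear in parallel: Z3 || Z2 = 150 - j0.8089 Ω.
Step 4 — Series with input arm Z1: Z_in = Z1 + (Z3 || Z2) = 150 + j124.1 Ω = 194.7∠39.6° Ω.

Z = 150 + j124.1 Ω = 194.7∠39.6° Ω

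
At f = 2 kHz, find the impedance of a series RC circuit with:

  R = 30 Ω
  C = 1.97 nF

Step 1 — Angular frequency: ω = 2π·f = 2π·2000 = 1.257e+04 rad/s.
Step 2 — Component impedances:
  R: Z = R = 30 Ω
  C: Z = 1/(jωC) = -j/(ω·C) = 0 - j4.039e+04 Ω
Step 3 — Series combination: Z_total = R + C = 30 - j4.039e+04 Ω = 4.039e+04∠-90.0° Ω.

Z = 30 - j4.039e+04 Ω = 4.039e+04∠-90.0° Ω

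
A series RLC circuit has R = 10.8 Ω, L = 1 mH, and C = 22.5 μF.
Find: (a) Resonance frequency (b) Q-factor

Step 1 — Resonance condition Im(Z)=0 gives ω₀ = 1/√(LC).
Step 2 — ω₀ = 1/√(0.001·2.25e-05) = 6667 rad/s.
Step 3 — f₀ = ω₀/(2π) = 1061 Hz.
Step 4 — Series Q: Q = ω₀L/R = 6667·0.001/10.8 = 0.6173.

(a) f₀ = 1061 Hz  (b) Q = 0.6173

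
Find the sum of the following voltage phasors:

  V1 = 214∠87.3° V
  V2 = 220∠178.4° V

Step 1 — Convert each phasor to rectangular form:
  V1 = 214·(cos(87.3°) + j·sin(87.3°)) = 10.08 + j213.8 V
  V2 = 220·(cos(178.4°) + j·sin(178.4°)) = -219.9 + j6.143 V
Step 2 — Sum components: V_total = -209.8 + j219.9 V.
Step 3 — Convert to polar: |V_total| = 304 V, ∠V_total = 133.7°.

V_total = 304∠133.7° V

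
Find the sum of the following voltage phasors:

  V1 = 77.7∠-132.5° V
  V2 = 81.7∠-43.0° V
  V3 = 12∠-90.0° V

Step 1 — Convert each phasor to rectangular form:
  V1 = 77.7·(cos(-132.5°) + j·sin(-132.5°)) = -52.49 - j57.29 V
  V2 = 81.7·(cos(-43.0°) + j·sin(-43.0°)) = 59.75 - j55.72 V
  V3 = 12·(cos(-90.0°) + j·sin(-90.0°)) = 0 - j12 V
Step 2 — Sum components: V_total = 7.258 - j125 V.
Step 3 — Convert to polar: |V_total| = 125.2 V, ∠V_total = -86.7°.

V_total = 125.2∠-86.7° V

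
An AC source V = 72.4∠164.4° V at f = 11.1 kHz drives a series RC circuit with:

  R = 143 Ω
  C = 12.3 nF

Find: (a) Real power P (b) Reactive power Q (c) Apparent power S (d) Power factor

Step 1 — Angular frequency: ω = 2π·f = 2π·1.11e+04 = 6.974e+04 rad/s.
Step 2 — Component impedances:
  R: Z = R = 143 Ω
  C: Z = 1/(jωC) = -j/(ω·C) = 0 - j1166 Ω
Step 3 — Series combination: Z_total = R + C = 143 - j1166 Ω = 1174∠-83.0° Ω.
Step 4 — Source phasor: V = 72.4∠164.4° V = -69.73 + j19.47 V.
Step 5 — Current: I = V / Z = -0.02368 - j0.05691 A = 0.06165∠-112.6° A.
Step 6 — Complex power: S = V·I* = 0.5434 - j4.43 VA.
Step 7 — Real power: P = Re(S) = 0.5434 W.
Step 8 — Reactive power: Q = Im(S) = -4.43 VAR.
Step 9 — Apparent power: |S| = 4.463 VA.
Step 10 — Power factor: PF = P/|S| = 0.1218 (leading).

(a) P = 0.5434 W  (b) Q = -4.43 VAR  (c) S = 4.463 VA  (d) PF = 0.1218 (leading)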